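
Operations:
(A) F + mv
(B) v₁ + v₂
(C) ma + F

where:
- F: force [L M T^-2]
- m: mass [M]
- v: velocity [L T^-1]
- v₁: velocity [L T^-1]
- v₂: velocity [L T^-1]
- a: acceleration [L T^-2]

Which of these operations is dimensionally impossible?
(A) F + mv

(A) F + mv: F [L M T^-2] and mv [L M T^-1] — different dimensions cannot be added/subtracted ✗
(B) v₁ + v₂: v₁ [L T^-1] and v₂ [L T^-1] — same dimensions ✓
(C) ma + F: ma [L M T^-2] and F [L M T^-2] — same dimensions ✓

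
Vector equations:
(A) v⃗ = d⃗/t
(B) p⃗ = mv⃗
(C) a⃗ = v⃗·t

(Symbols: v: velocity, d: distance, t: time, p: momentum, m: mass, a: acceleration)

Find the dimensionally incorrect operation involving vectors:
(C) a⃗ = v⃗·t

(A) v⃗ = d⃗/t: LHS [L T^-1], RHS [L T^-1] ✓ — displacement (vector) divided by time (scalar)
(B) p⃗ = mv⃗: LHS [L M T^-1], RHS [L M T^-1] ✓ — mass (scalar) times velocity (vector)
(C) a⃗ = v⃗·t: LHS [L T^-2], RHS [L] ✗ — acceleration is velocity per time; should be v⃗/t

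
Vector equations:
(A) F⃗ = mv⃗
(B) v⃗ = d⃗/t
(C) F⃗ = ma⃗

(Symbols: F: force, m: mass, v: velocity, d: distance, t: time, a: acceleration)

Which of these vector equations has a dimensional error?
(A) F⃗ = mv⃗

(A) F⃗ = mv⃗: LHS [L M T^-2], RHS [L M T^-1] ✗ — mass times velocity is momentum, not force; should be ma⃗
(B) v⃗ = d⃗/t: LHS [L T^-1], RHS [L T^-1] ✓ — displacement (vector) divided by time (scalar)
(C) F⃗ = ma⃗: LHS [L M T^-2], RHS [L M T^-2] ✓ — Force and acceleration are vectors, mass is a scalar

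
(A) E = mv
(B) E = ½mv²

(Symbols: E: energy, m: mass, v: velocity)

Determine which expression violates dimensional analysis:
(A)

(A) E = mv: LHS [L^2 M T^-2], RHS [L M T^-1] ✗
(B) E = ½mv²: LHS [L^2 M T^-2], RHS [L^2 M T^-2] ✓

Expression (A) E = mv is dimensionally incorrect.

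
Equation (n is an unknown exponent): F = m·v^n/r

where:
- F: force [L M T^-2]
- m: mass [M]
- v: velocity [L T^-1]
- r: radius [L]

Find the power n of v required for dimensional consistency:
n = 2

F has dimensions [L M T^-2]; v has dimensions [L T^-1].
The rest of the RHS has dimensions [L^-1 M], so v^n must supply [L^2 T^-2].
With n = 2: m·v^2/r has dimensions [L M T^-2], matching the LHS ✓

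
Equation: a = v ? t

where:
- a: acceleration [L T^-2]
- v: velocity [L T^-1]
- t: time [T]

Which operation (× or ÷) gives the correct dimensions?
division (÷): a = v ÷ t

a [L T^-2]; v [L T^-1]; t [T].
v × t → [L] ✗
v ÷ t → [L T^-2] ✓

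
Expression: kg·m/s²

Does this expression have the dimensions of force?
Yes

The expression kg·m/s² has dimensions [L M T^-2], which is exactly force [L M T^-2].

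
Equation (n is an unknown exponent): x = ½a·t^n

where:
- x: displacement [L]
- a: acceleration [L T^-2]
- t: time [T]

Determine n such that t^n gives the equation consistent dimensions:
n = 2

x has dimensions [L]; t has dimensions [T].
The rest of the RHS has dimensions [L T^-2], so t^n must supply [T^2].
With n = 2: ½a·t^2 has dimensions [L], matching the LHS ✓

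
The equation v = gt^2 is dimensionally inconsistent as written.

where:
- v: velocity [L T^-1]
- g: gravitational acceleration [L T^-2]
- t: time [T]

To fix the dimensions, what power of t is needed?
The exponent of t should be 1: v = gt

The LHS v has dimensions [L T^-1]; t has dimensions [T].
As written, the RHS gt^2 (exponent 2 on t) has dimensions [L], which does not match.
With exponent 1, the RHS gt has dimensions [L T^-1], matching the LHS.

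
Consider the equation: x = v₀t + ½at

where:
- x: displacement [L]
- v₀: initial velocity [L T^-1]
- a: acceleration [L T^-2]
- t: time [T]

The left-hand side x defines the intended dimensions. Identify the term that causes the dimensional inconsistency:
The term ½at

Checking each RHS term against the LHS:
- v₀t: [L] — matches x [L] ✓
- ½at: [L T^-1] — does NOT match x [L] ✗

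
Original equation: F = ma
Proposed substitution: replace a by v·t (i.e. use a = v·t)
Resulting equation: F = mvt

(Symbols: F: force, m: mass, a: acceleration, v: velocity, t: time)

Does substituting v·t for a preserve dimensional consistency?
No

[a] = [L T^-2] and [v·t] = [L]. These differ, so the substitution replaces a quantity by one of different dimensions and the result F = mvt has LHS [L M T^-2] vs RHS [L M] — inconsistent.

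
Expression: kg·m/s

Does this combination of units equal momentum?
Yes

The expression kg·m/s has dimensions [L M T^-1], which is exactly momentum [L M T^-1].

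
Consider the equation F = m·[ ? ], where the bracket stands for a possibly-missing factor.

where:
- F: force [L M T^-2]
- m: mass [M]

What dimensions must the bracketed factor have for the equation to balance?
[L T^-2] — acceleration (e.g. a)

F has dimensions [L M T^-2]; m has dimensions [M].
The bracketed factor must supply [L M T^-2] / [M] = [L T^-2].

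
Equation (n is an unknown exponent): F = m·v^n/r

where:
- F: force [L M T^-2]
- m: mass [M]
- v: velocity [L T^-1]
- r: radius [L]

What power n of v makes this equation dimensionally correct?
n = 2

F has dimensions [L M T^-2]; v has dimensions [L T^-1].
The rest of the RHS has dimensions [L^-1 M], so v^n must supply [L^2 T^-2].
With n = 2: m·v^2/r has dimensions [L M T^-2], matching the LHS ✓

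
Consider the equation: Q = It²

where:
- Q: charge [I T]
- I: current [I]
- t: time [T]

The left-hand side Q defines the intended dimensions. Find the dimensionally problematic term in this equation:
The right-hand side term It²

Q has dimensions [I T], but It² has dimensions [I T^2], so the term It² is dimensionally wrong for Q.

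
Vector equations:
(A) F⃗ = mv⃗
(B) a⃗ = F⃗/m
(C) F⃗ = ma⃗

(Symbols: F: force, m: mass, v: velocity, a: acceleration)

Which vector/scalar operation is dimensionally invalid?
(A) F⃗ = mv⃗

(A) F⃗ = mv⃗: LHS [L M T^-2], RHS [L M T^-1] ✗ — mass times velocity is momentum, not force; should be ma⃗
(B) a⃗ = F⃗/m: LHS [L T^-2], RHS [L T^-2] ✓ — force (vector) divided by mass (scalar)
(C) F⃗ = ma⃗: LHS [L M T^-2], RHS [L M T^-2] ✓ — Force and acceleration are vectors, mass is a scalar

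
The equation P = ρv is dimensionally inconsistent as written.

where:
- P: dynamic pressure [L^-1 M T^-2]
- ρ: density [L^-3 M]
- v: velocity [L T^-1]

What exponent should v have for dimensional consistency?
The exponent of v should be 2: P = ρv^2

The LHS P has dimensions [L^-1 M T^-2]; v has dimensions [L T^-1].
As written, the RHS ρv (exponent 1 on v) has dimensions [L^-2 M T^-1], which does not match.
With exponent 2, the RHS ρv^2 has dimensions [L^-1 M T^-2], matching the LHS.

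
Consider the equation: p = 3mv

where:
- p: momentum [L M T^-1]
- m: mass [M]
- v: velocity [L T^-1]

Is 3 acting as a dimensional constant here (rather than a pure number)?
No

p has dimensions [L M T^-1] and mv already has dimensions [L M T^-1], so the equation balances without 3 contributing any dimensions. 3 is a pure (dimensionless) number; changing or removing it would not affect dimensional consistency.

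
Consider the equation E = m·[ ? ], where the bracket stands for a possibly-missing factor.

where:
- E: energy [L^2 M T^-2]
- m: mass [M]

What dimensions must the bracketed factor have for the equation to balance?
[L^2 T^-2] — velocity squared (e.g. v²)

E has dimensions [L^2 M T^-2]; m has dimensions [M].
The bracketed factor must supply [L^2 M T^-2] / [M] = [L^2 T^-2].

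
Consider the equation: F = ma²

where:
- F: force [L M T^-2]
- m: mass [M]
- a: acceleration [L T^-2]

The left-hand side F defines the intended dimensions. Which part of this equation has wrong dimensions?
The right-hand side term ma²

F has dimensions [L M T^-2], but ma² has dimensions [L^2 M T^-4], so the term ma² is dimensionally wrong for F.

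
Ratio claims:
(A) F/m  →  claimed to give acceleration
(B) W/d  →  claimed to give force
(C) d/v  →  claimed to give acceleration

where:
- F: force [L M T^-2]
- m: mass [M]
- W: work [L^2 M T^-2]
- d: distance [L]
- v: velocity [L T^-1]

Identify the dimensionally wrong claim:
(C) d/v does not give acceleration

(A) F/m: [L T^-2] = acceleration [L T^-2] ✓
(B) W/d: [L M T^-2] = force [L M T^-2] ✓
(C) d/v: [T] ≠ acceleration [L T^-2] ✗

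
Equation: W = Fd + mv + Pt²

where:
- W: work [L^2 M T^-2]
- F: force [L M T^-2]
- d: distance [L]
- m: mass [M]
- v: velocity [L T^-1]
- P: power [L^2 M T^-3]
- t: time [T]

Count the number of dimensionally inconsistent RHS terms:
2

LHS W: [L^2 M T^-2]
- Fd: [L^2 M T^-2] ✓
- mv: [L M T^-1] ✗
- Pt²: [L^2 M T^-1] ✗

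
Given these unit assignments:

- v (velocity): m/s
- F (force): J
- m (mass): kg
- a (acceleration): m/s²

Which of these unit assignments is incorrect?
F

The variable F (force) should have units N, not J.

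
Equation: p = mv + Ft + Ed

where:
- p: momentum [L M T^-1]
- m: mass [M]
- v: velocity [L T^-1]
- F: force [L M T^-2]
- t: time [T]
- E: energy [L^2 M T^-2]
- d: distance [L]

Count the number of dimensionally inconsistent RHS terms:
1

LHS p: [L M T^-1]
- mv: [L M T^-1] ✓
- Ft: [L M T^-1] ✓
- Ed: [L^3 M T^-2] ✗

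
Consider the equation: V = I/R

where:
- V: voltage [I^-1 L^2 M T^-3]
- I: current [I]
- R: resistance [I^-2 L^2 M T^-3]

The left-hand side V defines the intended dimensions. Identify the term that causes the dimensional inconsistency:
The right-hand side term I/R

V has dimensions [I^-1 L^2 M T^-3], but I/R has dimensions [I^3 L^-2 M^-1 T^3], so the term I/R is dimensionally wrong for V.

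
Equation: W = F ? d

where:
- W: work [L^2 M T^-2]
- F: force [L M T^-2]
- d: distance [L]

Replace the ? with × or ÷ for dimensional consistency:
multiplication (×): W = F × d

W [L^2 M T^-2]; F [L M T^-2]; d [L].
F × d → [L^2 M T^-2] ✓
F ÷ d → [M T^-2] ✗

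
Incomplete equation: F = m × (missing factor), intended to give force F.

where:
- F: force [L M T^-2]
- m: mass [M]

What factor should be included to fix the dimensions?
a (acceleration), dimensions [L T^-2]

F has dimensions [L M T^-2] and m has dimensions [M].
The missing factor must have dimensions [L M T^-2] / [M] = [L T^-2], i.e. acceleration (a).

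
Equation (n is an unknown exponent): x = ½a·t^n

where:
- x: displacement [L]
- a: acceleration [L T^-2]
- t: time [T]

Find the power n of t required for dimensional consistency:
n = 2

x has dimensions [L]; t has dimensions [T].
The rest of the RHS has dimensions [L T^-2], so t^n must supply [T^2].
With n = 2: ½a·t^2 has dimensions [L], matching the LHS ✓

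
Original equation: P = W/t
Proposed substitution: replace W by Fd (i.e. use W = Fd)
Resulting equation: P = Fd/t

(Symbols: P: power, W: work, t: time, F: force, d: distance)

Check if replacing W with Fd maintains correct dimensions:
Yes

[W] = [L^2 M T^-2] and [Fd] = [L^2 M T^-2]. These match, so the substitution replaces a quantity by one of the same dimensions and the result P = Fd/t has LHS [L^2 M T^-3] vs RHS [L^2 M T^-3] — still consistent.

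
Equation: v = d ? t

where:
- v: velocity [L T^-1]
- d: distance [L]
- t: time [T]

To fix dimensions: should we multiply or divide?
division (÷): v = d ÷ t

v [L T^-1]; d [L]; t [T].
d × t → [L T] ✗
d ÷ t → [L T^-1] ✓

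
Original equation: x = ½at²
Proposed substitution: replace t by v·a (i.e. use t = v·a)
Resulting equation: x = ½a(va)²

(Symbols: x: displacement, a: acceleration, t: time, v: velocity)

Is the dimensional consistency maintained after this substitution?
No

[t] = [T] and [v·a] = [L^2 T^-3]. These differ, so the substitution replaces a quantity by one of different dimensions and the result x = ½a(va)² has LHS [L] vs RHS [L^5 T^-8] — inconsistent.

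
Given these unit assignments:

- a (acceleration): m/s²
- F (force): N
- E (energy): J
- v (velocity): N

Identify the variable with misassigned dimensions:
v

The variable v (velocity) should have units m/s, not N.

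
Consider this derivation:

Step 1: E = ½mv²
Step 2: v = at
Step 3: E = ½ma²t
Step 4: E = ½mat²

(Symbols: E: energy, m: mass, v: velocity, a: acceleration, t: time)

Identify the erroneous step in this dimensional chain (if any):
Step 3

Step 1: E = ½mv² → LHS [L^2 M T^-2], RHS [L^2 M T^-2] ✓
Step 2: v = at → LHS [L T^-1], RHS [L T^-1] ✓
Step 3: E = ½ma²t → LHS [L^2 M T^-2], RHS [L^2 M T^-3] ✗

The first dimensional inconsistency appears in step 3: E = ½ma²t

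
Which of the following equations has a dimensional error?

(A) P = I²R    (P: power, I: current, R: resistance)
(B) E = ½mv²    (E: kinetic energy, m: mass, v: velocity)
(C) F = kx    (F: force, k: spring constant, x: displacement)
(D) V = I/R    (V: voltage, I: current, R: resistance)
(D) V = I/R

The equation (D) V = I/R is dimensionally incorrect.

LHS (V): [I^-1 L^2 M T^-3]
RHS (I/R): [I^3 L^-2 M^-1 T^3] ✗

The dimensions do not match. The other three equations balance.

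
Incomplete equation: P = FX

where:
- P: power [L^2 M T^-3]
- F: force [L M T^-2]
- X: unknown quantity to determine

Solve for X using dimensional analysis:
X = v (velocity), dimensions [L T^-1]

P has dimensions [L^2 M T^-3]; the rest of the RHS (F) has dimensions [L M T^-2].
So X must have dimensions [L T^-1] — X = v (velocity).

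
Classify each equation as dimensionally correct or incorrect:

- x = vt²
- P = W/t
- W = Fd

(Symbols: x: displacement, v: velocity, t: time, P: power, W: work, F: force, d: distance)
Dimensionally correct: P = W/t, W = Fd
Dimensionally incorrect: x = vt²
Ordered (correct first, then incorrect): P = W/t, W = Fd, x = vt²

- x = vt²: LHS [L], RHS [L T] → incorrect ✗
- P = W/t: LHS [L^2 M T^-3], RHS [L^2 M T^-3] → correct ✓
- W = Fd: LHS [L^2 M T^-2], RHS [L^2 M T^-2] → correct ✓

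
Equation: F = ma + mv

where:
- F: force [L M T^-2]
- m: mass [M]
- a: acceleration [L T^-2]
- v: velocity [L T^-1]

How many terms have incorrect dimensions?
1

LHS F: [L M T^-2]
- ma: [L M T^-2] ✓
- mv: [L M T^-1] ✗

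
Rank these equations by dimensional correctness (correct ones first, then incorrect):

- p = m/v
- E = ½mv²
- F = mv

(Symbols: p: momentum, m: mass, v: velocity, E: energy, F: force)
Dimensionally correct: E = ½mv²
Dimensionally incorrect: p = m/v, F = mv
Ordered (correct first, then incorrect): E = ½mv², p = m/v, F = mv

- p = m/v: LHS [L M T^-1], RHS [L^-1 M T] → incorrect ✗
- E = ½mv²: LHS [L^2 M T^-2], RHS [L^2 M T^-2] → correct ✓
- F = mv: LHS [L M T^-2], RHS [L M T^-1] → incorrect ✗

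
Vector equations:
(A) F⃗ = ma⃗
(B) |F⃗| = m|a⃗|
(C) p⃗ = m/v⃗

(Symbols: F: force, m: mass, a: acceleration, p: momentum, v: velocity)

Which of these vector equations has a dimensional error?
(C) p⃗ = m/v⃗

(A) F⃗ = ma⃗: LHS [L M T^-2], RHS [L M T^-2] ✓ — Force and acceleration are vectors, mass is a scalar
(B) |F⃗| = m|a⃗|: LHS [L M T^-2], RHS [L M T^-2] ✓ — magnitudes of vectors are scalars
(C) p⃗ = m/v⃗: LHS [L M T^-1], RHS [L^-1 M T] ✗ — momentum is mass times velocity; should be mv⃗ (and division by a vector is undefined)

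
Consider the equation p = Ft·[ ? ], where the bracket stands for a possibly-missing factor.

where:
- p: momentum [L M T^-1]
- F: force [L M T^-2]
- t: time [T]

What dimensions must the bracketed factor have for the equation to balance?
Nothing is missing — the bracketed factor must be dimensionless.

p has dimensions [L M T^-1] and Ft already has dimensions [L M T^-1], so p = Ft is dimensionally complete.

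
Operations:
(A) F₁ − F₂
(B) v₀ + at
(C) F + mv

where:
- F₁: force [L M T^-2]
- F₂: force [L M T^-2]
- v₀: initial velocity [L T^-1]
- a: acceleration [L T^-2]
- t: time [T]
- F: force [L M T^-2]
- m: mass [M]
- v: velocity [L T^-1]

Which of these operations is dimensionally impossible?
(C) F + mv

(A) F₁ − F₂: F₁ [L M T^-2] and F₂ [L M T^-2] — same dimensions ✓
(B) v₀ + at: v₀ [L T^-1] and at [L T^-1] — same dimensions ✓
(C) F + mv: F [L M T^-2] and mv [L M T^-1] — different dimensions cannot be added/subtracted ✗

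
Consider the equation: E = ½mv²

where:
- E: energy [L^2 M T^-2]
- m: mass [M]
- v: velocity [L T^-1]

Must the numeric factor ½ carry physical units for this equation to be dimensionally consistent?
No

E has dimensions [L^2 M T^-2] and mv² already has dimensions [L^2 M T^-2], so the equation balances without ½ contributing any dimensions. ½ is a pure (dimensionless) number; changing or removing it would not affect dimensional consistency.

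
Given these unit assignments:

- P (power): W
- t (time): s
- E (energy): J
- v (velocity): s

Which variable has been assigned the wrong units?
v

The variable v (velocity) should have units m/s, not s.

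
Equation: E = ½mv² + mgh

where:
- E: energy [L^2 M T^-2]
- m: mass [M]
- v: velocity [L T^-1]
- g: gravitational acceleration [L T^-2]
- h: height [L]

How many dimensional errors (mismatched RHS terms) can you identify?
0

LHS E: [L^2 M T^-2]
- ½mv²: [L^2 M T^-2] ✓
- mgh: [L^2 M T^-2] ✓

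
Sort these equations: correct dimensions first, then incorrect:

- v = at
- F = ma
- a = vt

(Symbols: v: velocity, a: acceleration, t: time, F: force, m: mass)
Dimensionally correct: v = at, F = ma
Dimensionally incorrect: a = vt
Ordered (correct first, then incorrect): v = at, F = ma, a = vt

- v = at: LHS [L T^-1], RHS [L T^-1] → correct ✓
- F = ma: LHS [L M T^-2], RHS [L M T^-2] → correct ✓
- a = vt: LHS [L T^-2], RHS [L] → incorrect ✗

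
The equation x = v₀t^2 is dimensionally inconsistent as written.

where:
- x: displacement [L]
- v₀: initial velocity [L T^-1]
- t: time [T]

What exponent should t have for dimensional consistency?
The exponent of t should be 1: x = v₀t

The LHS x has dimensions [L]; t has dimensions [T].
As written, the RHS v₀t^2 (exponent 2 on t) has dimensions [L T], which does not match.
With exponent 1, the RHS v₀t has dimensions [L], matching the LHS.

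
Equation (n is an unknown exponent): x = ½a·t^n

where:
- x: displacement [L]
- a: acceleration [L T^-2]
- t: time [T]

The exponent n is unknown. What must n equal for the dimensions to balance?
n = 2

x has dimensions [L]; t has dimensions [T].
The rest of the RHS has dimensions [L T^-2], so t^n must supply [T^2].
With n = 2: ½a·t^2 has dimensions [L], matching the LHS ✓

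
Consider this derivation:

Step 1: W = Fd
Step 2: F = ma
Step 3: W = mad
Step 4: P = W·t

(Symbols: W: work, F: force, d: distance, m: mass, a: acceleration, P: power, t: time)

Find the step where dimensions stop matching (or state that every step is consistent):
Step 4

Step 1: W = Fd → LHS [L^2 M T^-2], RHS [L^2 M T^-2] ✓
Step 2: F = ma → LHS [L M T^-2], RHS [L M T^-2] ✓
Step 3: W = mad → LHS [L^2 M T^-2], RHS [L^2 M T^-2] ✓
Step 4: P = W·t → LHS [L^2 M T^-3], RHS [L^2 M T^-1] ✗

The first dimensional inconsistency appears in step 4: P = W·t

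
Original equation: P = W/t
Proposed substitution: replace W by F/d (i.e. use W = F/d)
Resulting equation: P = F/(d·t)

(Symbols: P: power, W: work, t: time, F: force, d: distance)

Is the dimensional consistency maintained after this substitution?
No

[W] = [L^2 M T^-2] and [F/d] = [M T^-2]. These differ, so the substitution replaces a quantity by one of different dimensions and the result P = F/(d·t) has LHS [L^2 M T^-3] vs RHS [M T^-3] — inconsistent.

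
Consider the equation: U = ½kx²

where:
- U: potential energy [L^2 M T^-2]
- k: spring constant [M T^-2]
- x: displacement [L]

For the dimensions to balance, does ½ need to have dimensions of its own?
No

U has dimensions [L^2 M T^-2] and kx² already has dimensions [L^2 M T^-2], so the equation balances without ½ contributing any dimensions. ½ is a pure (dimensionless) number; changing or removing it would not affect dimensional consistency.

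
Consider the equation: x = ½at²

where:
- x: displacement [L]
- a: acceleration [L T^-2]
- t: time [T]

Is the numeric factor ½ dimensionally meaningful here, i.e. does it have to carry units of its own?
No

x has dimensions [L] and at² already has dimensions [L], so the equation balances without ½ contributing any dimensions. ½ is a pure (dimensionless) number; changing or removing it would not affect dimensional consistency.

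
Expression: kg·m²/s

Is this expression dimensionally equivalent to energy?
No

The expression kg·m²/s has dimensions [L^2 M T^-1], but energy has dimensions [L^2 M T^-2].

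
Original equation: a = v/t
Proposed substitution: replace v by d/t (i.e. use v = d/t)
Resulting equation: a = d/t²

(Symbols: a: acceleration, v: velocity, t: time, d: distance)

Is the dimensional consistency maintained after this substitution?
Yes

[v] = [L T^-1] and [d/t] = [L T^-1]. These match, so the substitution replaces a quantity by one of the same dimensions and the result a = d/t² has LHS [L T^-2] vs RHS [L T^-2] — still consistent.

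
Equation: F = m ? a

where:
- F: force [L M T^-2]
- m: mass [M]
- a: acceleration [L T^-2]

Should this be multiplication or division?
multiplication (×): F = m × a

F [L M T^-2]; m [M]; a [L T^-2].
m × a → [L M T^-2] ✓
m ÷ a → [L^-1 M T^2] ✗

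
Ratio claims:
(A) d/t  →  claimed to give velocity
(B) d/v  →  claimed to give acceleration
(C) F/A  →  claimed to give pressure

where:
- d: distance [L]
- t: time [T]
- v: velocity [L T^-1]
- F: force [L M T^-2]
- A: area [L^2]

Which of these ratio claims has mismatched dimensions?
(B) d/v does not give acceleration

(A) d/t: [L T^-1] = velocity [L T^-1] ✓
(B) d/v: [T] ≠ acceleration [L T^-2] ✗
(C) F/A: [L^-1 M T^-2] = pressure [L^-1 M T^-2] ✓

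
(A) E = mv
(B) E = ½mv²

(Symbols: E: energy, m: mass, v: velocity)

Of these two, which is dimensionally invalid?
(A)

(A) E = mv: LHS [L^2 M T^-2], RHS [L M T^-1] ✗
(B) E = ½mv²: LHS [L^2 M T^-2], RHS [L^2 M T^-2] ✓

Expression (A) E = mv is dimensionally incorrect.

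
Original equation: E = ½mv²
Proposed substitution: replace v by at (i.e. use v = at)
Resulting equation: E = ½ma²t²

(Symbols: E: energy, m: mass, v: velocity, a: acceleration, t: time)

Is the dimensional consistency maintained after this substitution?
Yes

[v] = [L T^-1] and [at] = [L T^-1]. These match, so the substitution replaces a quantity by one of the same dimensions and the result E = ½ma²t² has LHS [L^2 M T^-2] vs RHS [L^2 M T^-2] — still consistent.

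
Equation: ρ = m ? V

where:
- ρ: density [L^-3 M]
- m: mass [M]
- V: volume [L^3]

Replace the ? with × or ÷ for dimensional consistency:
division (÷): ρ = m ÷ V

ρ [L^-3 M]; m [M]; V [L^3].
m × V → [L^3 M] ✗
m ÷ V → [L^-3 M] ✓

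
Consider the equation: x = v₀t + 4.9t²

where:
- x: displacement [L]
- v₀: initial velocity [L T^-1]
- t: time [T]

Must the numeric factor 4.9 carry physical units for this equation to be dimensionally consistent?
Yes

x has dimensions [L], while t² alone has dimensions [T^2]. For the equation to balance, the factor 4.9 must carry dimensions [L T^-2] — it is a dimensional constant (a numerical value of a physical quantity with its units suppressed), not a pure number.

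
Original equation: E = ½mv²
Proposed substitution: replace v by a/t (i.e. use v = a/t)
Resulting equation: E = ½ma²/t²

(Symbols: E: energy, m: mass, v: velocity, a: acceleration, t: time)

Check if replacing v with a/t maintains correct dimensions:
No

[v] = [L T^-1] and [a/t] = [L T^-3]. These differ, so the substitution replaces a quantity by one of different dimensions and the result E = ½ma²/t² has LHS [L^2 M T^-2] vs RHS [L^2 M T^-6] — inconsistent.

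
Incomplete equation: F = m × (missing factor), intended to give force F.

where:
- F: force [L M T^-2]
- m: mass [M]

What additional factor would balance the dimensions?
a (acceleration), dimensions [L T^-2]

F has dimensions [L M T^-2] and m has dimensions [M].
The missing factor must have dimensions [L M T^-2] / [M] = [L T^-2], i.e. acceleration (a).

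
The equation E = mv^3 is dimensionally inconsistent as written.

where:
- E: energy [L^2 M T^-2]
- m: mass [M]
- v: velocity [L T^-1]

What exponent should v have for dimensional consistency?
The exponent of v should be 2: E = mv^2

The LHS E has dimensions [L^2 M T^-2]; v has dimensions [L T^-1].
As written, the RHS mv^3 (exponent 3 on v) has dimensions [L^3 M T^-3], which does not match.
With exponent 2, the RHS mv^2 has dimensions [L^2 M T^-2], matching the LHS.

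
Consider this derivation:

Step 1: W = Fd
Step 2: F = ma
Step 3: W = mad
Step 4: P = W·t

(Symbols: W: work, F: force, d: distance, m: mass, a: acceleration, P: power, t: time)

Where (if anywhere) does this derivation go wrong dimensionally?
Step 4

Step 1: W = Fd → LHS [L^2 M T^-2], RHS [L^2 M T^-2] ✓
Step 2: F = ma → LHS [L M T^-2], RHS [L M T^-2] ✓
Step 3: W = mad → LHS [L^2 M T^-2], RHS [L^2 M T^-2] ✓
Step 4: P = W·t → LHS [L^2 M T^-3], RHS [L^2 M T^-1] ✗

The first dimensional inconsistency appears in step 4: P = W·t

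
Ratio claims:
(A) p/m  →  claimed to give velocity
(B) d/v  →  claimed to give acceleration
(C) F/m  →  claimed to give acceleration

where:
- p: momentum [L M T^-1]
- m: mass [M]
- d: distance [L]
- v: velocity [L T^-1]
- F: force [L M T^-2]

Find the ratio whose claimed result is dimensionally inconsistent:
(B) d/v does not give acceleration

(A) p/m: [L T^-1] = velocity [L T^-1] ✓
(B) d/v: [T] ≠ acceleration [L T^-2] ✗
(C) F/m: [L T^-2] = acceleration [L T^-2] ✓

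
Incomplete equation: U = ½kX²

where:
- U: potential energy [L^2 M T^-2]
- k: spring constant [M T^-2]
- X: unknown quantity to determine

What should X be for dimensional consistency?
X = x (displacement), dimensions [L]

U has dimensions [L^2 M T^-2]; the rest of the RHS (½k) has dimensions [M T^-2].
So X² must have dimensions [L^2], i.e. X has dimensions [L] — X = x (displacement).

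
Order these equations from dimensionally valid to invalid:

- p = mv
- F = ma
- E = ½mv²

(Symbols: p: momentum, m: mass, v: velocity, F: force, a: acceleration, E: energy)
Dimensionally correct: p = mv, F = ma, E = ½mv²
Dimensionally incorrect: none
Ordered (correct first, then incorrect): p = mv, F = ma, E = ½mv²

- p = mv: LHS [L M T^-1], RHS [L M T^-1] → correct ✓
- F = ma: LHS [L M T^-2], RHS [L M T^-2] → correct ✓
- E = ½mv²: LHS [L^2 M T^-2], RHS [L^2 M T^-2] → correct ✓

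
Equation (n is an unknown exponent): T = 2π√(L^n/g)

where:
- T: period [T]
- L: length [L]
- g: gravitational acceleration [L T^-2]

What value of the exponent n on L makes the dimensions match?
n = 1

T has dimensions [T]; L has dimensions [L].
With n = 1: 2π√(L^1/g) has dimensions [T], matching the LHS ✓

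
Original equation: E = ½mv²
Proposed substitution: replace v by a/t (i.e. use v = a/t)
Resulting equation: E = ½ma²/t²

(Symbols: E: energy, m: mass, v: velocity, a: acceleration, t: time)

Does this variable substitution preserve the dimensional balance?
No

[v] = [L T^-1] and [a/t] = [L T^-3]. These differ, so the substitution replaces a quantity by one of different dimensions and the result E = ½ma²/t² has LHS [L^2 M T^-2] vs RHS [L^2 M T^-6] — inconsistent.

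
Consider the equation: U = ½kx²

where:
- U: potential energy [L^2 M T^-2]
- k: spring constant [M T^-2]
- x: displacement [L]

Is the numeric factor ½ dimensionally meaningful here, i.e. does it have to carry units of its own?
No

U has dimensions [L^2 M T^-2] and kx² already has dimensions [L^2 M T^-2], so the equation balances without ½ contributing any dimensions. ½ is a pure (dimensionless) number; changing or removing it would not affect dimensional consistency.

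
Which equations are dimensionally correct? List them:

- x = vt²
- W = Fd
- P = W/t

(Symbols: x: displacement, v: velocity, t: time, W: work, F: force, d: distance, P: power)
Dimensionally correct: W = Fd, P = W/t
Dimensionally incorrect: x = vt²
Ordered (correct first, then incorrect): W = Fd, P = W/t, x = vt²

- x = vt²: LHS [L], RHS [L T] → incorrect ✗
- W = Fd: LHS [L^2 M T^-2], RHS [L^2 M T^-2] → correct ✓
- P = W/t: LHS [L^2 M T^-3], RHS [L^2 M T^-3] → correct ✓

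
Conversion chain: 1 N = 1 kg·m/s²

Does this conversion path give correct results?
The chain is correct (no errors).

Correct: Newton is defined as kg·m/s²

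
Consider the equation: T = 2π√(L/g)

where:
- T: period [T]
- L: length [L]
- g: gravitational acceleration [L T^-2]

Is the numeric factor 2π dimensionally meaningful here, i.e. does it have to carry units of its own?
No

T has dimensions [T] and √(L/g) already has dimensions [T], so the equation balances without 2π contributing any dimensions. 2π is a pure (dimensionless) number; changing or removing it would not affect dimensional consistency.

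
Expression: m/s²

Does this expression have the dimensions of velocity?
No

The expression m/s² has dimensions [L T^-2], but velocity has dimensions [L T^-1].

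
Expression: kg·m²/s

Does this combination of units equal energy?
No

The expression kg·m²/s has dimensions [L^2 M T^-1], but energy has dimensions [L^2 M T^-2].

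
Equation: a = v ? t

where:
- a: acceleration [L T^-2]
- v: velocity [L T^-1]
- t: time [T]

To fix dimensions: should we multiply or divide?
division (÷): a = v ÷ t

a [L T^-2]; v [L T^-1]; t [T].
v × t → [L] ✗
v ÷ t → [L T^-2] ✓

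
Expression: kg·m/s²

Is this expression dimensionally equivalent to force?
Yes

The expression kg·m/s² has dimensions [L M T^-2], which is exactly force [L M T^-2].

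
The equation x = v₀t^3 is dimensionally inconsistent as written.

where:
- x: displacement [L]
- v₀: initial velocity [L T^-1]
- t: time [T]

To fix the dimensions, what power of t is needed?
The exponent of t should be 1: x = v₀t

The LHS x has dimensions [L]; t has dimensions [T].
As written, the RHS v₀t^3 (exponent 3 on t) has dimensions [L T^2], which does not match.
With exponent 1, the RHS v₀t has dimensions [L], matching the LHS.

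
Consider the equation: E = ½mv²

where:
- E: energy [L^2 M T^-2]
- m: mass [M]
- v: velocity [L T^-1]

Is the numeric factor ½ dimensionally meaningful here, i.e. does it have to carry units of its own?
No

E has dimensions [L^2 M T^-2] and mv² already has dimensions [L^2 M T^-2], so the equation balances without ½ contributing any dimensions. ½ is a pure (dimensionless) number; changing or removing it would not affect dimensional consistency.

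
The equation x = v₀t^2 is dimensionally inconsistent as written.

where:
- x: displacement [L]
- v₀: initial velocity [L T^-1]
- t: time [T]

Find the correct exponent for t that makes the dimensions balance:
The exponent of t should be 1: x = v₀t

The LHS x has dimensions [L]; t has dimensions [T].
As written, the RHS v₀t^2 (exponent 2 on t) has dimensions [L T], which does not match.
With exponent 1, the RHS v₀t has dimensions [L], matching the LHS.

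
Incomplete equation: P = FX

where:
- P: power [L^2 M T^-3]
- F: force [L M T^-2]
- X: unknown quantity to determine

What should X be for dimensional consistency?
X = v (velocity), dimensions [L T^-1]

P has dimensions [L^2 M T^-3]; the rest of the RHS (F) has dimensions [L M T^-2].
So X must have dimensions [L T^-1] — X = v (velocity).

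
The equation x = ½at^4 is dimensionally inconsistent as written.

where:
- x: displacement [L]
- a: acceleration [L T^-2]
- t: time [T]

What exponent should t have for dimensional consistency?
The exponent of t should be 2: x = ½at^2

The LHS x has dimensions [L]; t has dimensions [T].
As written, the RHS ½at^4 (exponent 4 on t) has dimensions [L T^2], which does not match.
With exponent 2, the RHS ½at^2 has dimensions [L], matching the LHS.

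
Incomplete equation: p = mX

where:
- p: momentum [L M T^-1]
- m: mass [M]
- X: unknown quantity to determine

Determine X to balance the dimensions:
X = v (velocity), dimensions [L T^-1]

p has dimensions [L M T^-1]; the rest of the RHS (m) has dimensions [M].
So X must have dimensions [L T^-1] — X = v (velocity).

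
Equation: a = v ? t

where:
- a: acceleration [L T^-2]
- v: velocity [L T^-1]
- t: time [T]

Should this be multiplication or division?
division (÷): a = v ÷ t

a [L T^-2]; v [L T^-1]; t [T].
v × t → [L] ✗
v ÷ t → [L T^-2] ✓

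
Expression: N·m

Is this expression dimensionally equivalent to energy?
Yes

The expression N·m has dimensions [L^2 M T^-2], which is exactly energy [L^2 M T^-2].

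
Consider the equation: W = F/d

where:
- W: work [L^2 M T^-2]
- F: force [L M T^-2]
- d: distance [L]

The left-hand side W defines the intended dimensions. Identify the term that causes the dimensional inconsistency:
The right-hand side term F/d

W has dimensions [L^2 M T^-2], but F/d has dimensions [M T^-2], so the term F/d is dimensionally wrong for W.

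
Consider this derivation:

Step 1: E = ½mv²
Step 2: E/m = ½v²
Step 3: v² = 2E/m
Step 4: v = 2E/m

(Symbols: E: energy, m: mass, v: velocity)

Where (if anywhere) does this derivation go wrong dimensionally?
Step 4

Step 1: E = ½mv² → LHS [L^2 M T^-2], RHS [L^2 M T^-2] ✓
Step 2: E/m = ½v² → LHS [L^2 T^-2], RHS [L^2 T^-2] ✓
Step 3: v² = 2E/m → LHS [L^2 T^-2], RHS [L^2 T^-2] ✓
Step 4: v = 2E/m → LHS [L T^-1], RHS [L^2 T^-2] ✗

The first dimensional inconsistency appears in step 4: v = 2E/m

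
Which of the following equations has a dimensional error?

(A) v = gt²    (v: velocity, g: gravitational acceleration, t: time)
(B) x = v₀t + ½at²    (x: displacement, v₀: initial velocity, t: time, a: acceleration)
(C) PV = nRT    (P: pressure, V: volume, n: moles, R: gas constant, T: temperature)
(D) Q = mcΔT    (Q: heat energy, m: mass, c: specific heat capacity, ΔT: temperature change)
(A) v = gt²

The equation (A) v = gt² is dimensionally incorrect.

LHS (v): [L T^-1]
RHS (gt²): [L] ✗

The dimensions do not match. The other three equations balance.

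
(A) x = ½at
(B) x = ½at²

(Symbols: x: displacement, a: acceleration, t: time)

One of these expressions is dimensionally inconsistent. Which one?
(A)

(A) x = ½at: LHS [L], RHS [L T^-1] ✗
(B) x = ½at²: LHS [L], RHS [L] ✓

Expression (A) x = ½at is dimensionally incorrect.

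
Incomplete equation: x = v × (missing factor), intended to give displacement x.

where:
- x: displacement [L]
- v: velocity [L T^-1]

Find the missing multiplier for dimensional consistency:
t (time), dimensions [T]

x has dimensions [L] and v has dimensions [L T^-1].
The missing factor must have dimensions [L] / [L T^-1] = [T], i.e. time (t).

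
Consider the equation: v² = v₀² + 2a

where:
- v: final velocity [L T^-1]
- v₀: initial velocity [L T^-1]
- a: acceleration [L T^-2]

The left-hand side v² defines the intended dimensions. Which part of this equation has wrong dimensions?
The term 2a

Checking each RHS term against the LHS:
- v₀²: [L^2 T^-2] — matches v² [L^2 T^-2] ✓
- 2a: [L T^-2] — does NOT match v² [L^2 T^-2] ✗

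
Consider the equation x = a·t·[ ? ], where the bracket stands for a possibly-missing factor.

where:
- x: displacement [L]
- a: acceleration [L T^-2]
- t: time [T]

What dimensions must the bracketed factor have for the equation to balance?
[T] — time (e.g. t)

x has dimensions [L]; a·t has dimensions [L T^-1].
The bracketed factor must supply [L] / [L T^-1] = [T].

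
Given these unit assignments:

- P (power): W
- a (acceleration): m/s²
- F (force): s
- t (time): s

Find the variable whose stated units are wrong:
F

The variable F (force) should have units N, not s.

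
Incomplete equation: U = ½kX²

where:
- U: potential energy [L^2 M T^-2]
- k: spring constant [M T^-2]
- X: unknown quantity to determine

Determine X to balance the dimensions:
X = x (displacement), dimensions [L]

U has dimensions [L^2 M T^-2]; the rest of the RHS (½k) has dimensions [M T^-2].
So X² must have dimensions [L^2], i.e. X has dimensions [L] — X = x (displacement).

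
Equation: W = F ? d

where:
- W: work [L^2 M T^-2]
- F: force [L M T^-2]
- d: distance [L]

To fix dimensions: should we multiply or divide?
multiplication (×): W = F × d

W [L^2 M T^-2]; F [L M T^-2]; d [L].
F × d → [L^2 M T^-2] ✓
F ÷ d → [M T^-2] ✗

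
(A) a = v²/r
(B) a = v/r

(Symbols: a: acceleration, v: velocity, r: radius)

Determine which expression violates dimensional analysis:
(B)

(A) a = v²/r: LHS [L T^-2], RHS [L T^-2] ✓
(B) a = v/r: LHS [L T^-2], RHS [T^-1] ✗

Expression (B) a = v/r is dimensionally incorrect.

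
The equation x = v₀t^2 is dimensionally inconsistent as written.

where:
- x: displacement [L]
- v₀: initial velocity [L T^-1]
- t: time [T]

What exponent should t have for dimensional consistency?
The exponent of t should be 1: x = v₀t

The LHS x has dimensions [L]; t has dimensions [T].
As written, the RHS v₀t^2 (exponent 2 on t) has dimensions [L T], which does not match.
With exponent 1, the RHS v₀t has dimensions [L], matching the LHS.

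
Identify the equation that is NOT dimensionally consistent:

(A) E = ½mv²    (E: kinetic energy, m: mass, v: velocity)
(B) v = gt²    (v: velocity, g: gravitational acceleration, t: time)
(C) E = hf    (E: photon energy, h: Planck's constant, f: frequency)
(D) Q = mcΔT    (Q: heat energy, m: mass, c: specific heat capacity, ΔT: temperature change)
(B) v = gt²

The equation (B) v = gt² is dimensionally incorrect.

LHS (v): [L T^-1]
RHS (gt²): [L] ✗

The dimensions do not match. The other three equations balance.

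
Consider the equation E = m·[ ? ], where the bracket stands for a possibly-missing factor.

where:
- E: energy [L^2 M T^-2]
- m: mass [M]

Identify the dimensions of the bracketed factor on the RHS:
[L^2 T^-2] — velocity squared (e.g. v²)

E has dimensions [L^2 M T^-2]; m has dimensions [M].
The bracketed factor must supply [L^2 M T^-2] / [M] = [L^2 T^-2].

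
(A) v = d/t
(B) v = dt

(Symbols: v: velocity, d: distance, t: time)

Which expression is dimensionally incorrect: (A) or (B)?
(B)

(A) v = d/t: LHS [L T^-1], RHS [L T^-1] ✓
(B) v = dt: LHS [L T^-1], RHS [L T] ✗

Expression (B) v = dt is dimensionally incorrect.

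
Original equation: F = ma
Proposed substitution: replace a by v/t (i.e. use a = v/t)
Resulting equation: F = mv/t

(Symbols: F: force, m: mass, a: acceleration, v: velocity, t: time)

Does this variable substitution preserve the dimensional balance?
Yes

[a] = [L T^-2] and [v/t] = [L T^-2]. These match, so the substitution replaces a quantity by one of the same dimensions and the result F = mv/t has LHS [L M T^-2] vs RHS [L M T^-2] — still consistent.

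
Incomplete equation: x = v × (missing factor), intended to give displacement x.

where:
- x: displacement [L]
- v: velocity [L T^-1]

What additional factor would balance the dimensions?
t (time), dimensions [T]

x has dimensions [L] and v has dimensions [L T^-1].
The missing factor must have dimensions [L] / [L T^-1] = [T], i.e. time (t).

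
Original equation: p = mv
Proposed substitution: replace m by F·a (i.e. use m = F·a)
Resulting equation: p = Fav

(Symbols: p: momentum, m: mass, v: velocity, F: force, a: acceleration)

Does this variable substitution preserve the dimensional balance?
No

[m] = [M] and [F·a] = [L^2 M T^-4]. These differ, so the substitution replaces a quantity by one of different dimensions and the result p = Fav has LHS [L M T^-1] vs RHS [L^3 M T^-5] — inconsistent.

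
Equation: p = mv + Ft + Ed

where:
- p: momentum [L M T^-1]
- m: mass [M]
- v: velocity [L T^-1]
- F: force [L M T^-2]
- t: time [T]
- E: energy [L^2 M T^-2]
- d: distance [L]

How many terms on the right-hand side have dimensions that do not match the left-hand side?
1

LHS p: [L M T^-1]
- mv: [L M T^-1] ✓
- Ft: [L M T^-1] ✓
- Ed: [L^3 M T^-2] ✗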